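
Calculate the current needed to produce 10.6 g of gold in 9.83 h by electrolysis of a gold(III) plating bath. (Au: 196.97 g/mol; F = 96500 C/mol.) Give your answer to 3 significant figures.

n(Au) = 10.6 / 196.97 = 0.05382 mol
Au³⁺ + 3e⁻ → Au, so n(e⁻) = 3 × 0.05382 = 0.1615 mol
Q = 0.1615 × 96500 = 15580 C
I = Q / t = 15580 / 35388 s = 0.440 A

0.440 A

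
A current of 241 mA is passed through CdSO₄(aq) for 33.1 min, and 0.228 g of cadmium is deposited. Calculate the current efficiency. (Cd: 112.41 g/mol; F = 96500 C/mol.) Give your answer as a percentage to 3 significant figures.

Q = 0.241 × 1986 = 478.6 C
n(e⁻) = 478.6 / 96500 = 0.004960 mol
Cd²⁺ + 2e⁻ → Cd, so theoretical n(Cd) = 0.002480 mol → 0.2788 g
Efficiency = 0.228 / 0.2788 = 0.8178 = 81.8%

81.8%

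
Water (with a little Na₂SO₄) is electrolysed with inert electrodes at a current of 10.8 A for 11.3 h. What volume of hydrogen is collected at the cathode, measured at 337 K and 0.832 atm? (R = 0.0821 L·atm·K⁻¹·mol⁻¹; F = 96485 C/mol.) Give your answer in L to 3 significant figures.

75.7 L

Q = 10.8 A × 40680 s = 4.393×10^5 C
n(e⁻) = Q/F = 4.393×10^5/96485 = 4.553 mol
2H⁺ + 2e⁻ → H₂, so n(H₂) = 4.553 / 2 = 2.277 mol
V = nRT/P = 2.277 × 0.0821 × 337 / 0.832 = 75.72 L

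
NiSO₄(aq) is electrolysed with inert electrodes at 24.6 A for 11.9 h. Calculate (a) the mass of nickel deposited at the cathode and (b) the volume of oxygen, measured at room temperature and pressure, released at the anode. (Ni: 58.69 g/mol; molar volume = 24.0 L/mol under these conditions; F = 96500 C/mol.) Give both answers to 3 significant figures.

320 g Ni; 65.5 L O₂

Q = 24.6 × 42840 = 1.054×10^6 C; n(e⁻) = 1.054×10^6 / 96500 = 10.92 mol
Cathode: Ni²⁺ + 2e⁻ → Ni → n(Ni) = 10.92/2 = 5.460 mol → 320 g
Anode: 2H₂O → O₂ + 4H⁺ + 4e⁻ → n(O₂) = 10.92/4 = 2.730 mol → 65.5 L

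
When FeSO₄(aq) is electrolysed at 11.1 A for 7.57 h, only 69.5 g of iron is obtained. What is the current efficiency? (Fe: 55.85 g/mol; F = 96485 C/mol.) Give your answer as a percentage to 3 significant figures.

Q = 11.1 × 27252 = 3.025×10^5 C
n(e⁻) = 3.025×10^5 / 96485 = 3.135 mol
Fe²⁺ + 2e⁻ → Fe, so theoretical n(Fe) = 1.568 mol → 87.57 g
Efficiency = 69.5 / 87.57 = 0.7937 = 79.4%

79.4%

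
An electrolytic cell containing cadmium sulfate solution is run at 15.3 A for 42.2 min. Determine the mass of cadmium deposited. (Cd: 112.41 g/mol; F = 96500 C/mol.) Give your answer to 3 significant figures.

22.6 g

Charge passed = 15.3 × 2532 = 38740 C
n(e⁻) = Q/F = 38740/96500 = 0.4015 mol
Cd²⁺ + 2e⁻ → Cd, so n(Cd) = 0.4015 / 2 = 0.2008 mol
m = 0.2008 × 112.41 = 22.6 g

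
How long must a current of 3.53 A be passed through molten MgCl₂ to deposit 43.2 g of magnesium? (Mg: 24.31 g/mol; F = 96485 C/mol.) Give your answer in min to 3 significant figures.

1620 min

n(Mg) = 43.2 / 24.31 = 1.777 mol
Mg²⁺ + 2e⁻ → Mg, so n(e⁻) = 2 × 1.777 = 3.554 mol
Q = 3.554 × 96485 = 3.429×10^5 C
t = Q / I = 3.429×10^5 / 3.53 = 97140 s = 1620 min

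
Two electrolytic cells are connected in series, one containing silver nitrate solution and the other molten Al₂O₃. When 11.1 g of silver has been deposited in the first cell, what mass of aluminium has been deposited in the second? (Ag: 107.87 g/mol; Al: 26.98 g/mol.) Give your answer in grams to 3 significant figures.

n(Ag) = 11.1 / 107.87 = 0.1029 mol
Ag⁺ + e⁻ → Ag, so n(e⁻) = 0.1029 mol
The cells are in series, so the same charge (and hence the same n(e⁻) = 0.1029 mol) passes through both.
Al³⁺ + 3e⁻ → Al, so n(Al) = 0.1029 / 3 = 0.03430 mol
m(Al) = 0.03430 × 26.98 = 0.925 g

0.925 g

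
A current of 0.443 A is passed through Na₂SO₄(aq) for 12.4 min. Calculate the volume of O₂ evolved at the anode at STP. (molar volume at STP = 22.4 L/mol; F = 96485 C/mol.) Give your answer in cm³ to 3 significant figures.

19.1 cm³

Q = 0.443 A × 744 s = 329.6 C
n(e⁻) = 329.6 / 96485 = 0.003416 mol
2H₂O → O₂ + 4H⁺ + 4e⁻, so n(O₂) = 0.003416 / 4 = 8.540×10^-4 mol
V = 8.540×10^-4 × 22.4 = 0.01913 L
= 19.1 cm³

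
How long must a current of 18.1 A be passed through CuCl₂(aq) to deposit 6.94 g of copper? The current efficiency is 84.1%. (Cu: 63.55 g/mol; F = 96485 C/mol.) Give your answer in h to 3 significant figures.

0.385 h

n(Cu) = 6.94 / 63.55 = 0.1092 mol
Cu²⁺ + 2e⁻ → Cu, so n(e⁻) = 2 × 0.1092 = 0.2184 mol
Q = 0.2184 × 96485 / 0.841 = 25060 C
t = Q / I = 25060 / 18.1 = 1385 s = 0.385 h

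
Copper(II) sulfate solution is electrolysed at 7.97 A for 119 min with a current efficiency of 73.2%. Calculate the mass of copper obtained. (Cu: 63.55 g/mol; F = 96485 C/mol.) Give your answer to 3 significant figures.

13.7 g

Q = 7.97 × 7140 = 56910 C
n(e⁻) = 56910 / 96485 = 0.5898 mol
Cu²⁺ + 2e⁻ → Cu, so theoretical m(Cu) = 0.2949 × 63.55 = 18.74 g
Actual mass = 73.2% × 18.74 = 13.7 g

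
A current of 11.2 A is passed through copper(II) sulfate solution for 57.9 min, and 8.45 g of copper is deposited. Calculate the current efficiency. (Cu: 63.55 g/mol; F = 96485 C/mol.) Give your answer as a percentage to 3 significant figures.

Q = 11.2 × 3474 = 38910 C
n(e⁻) = 38910 / 96485 = 0.4033 mol
Cu²⁺ + 2e⁻ → Cu, so theoretical n(Cu) = 0.2017 mol → 12.82 g
Efficiency = 8.45 / 12.82 = 0.6591 = 65.9%

65.9%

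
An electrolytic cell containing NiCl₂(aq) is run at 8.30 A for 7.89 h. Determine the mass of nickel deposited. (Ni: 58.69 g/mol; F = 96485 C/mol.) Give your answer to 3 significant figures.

71.7 g

Q = 8.30 A × 28404 s = 2.358×10^5 C
n(e⁻) = 2.358×10^5 / 96485 = 2.444 mol
Ni²⁺ + 2e⁻ → Ni, so n(Ni) = 2.444 / 2 = 1.222 mol
m = 1.222 × 58.69 = 71.7 g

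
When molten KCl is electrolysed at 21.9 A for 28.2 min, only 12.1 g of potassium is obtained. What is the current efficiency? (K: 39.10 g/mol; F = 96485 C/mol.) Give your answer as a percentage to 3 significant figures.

Q = 21.9 × 1692 = 37050 C
n(e⁻) = 37050 / 96485 = 0.3840 mol
K⁺ + e⁻ → K, so theoretical n(K) = 0.3840 mol → 15.01 g
Efficiency = 12.1 / 15.01 = 0.8061 = 80.6%

80.6%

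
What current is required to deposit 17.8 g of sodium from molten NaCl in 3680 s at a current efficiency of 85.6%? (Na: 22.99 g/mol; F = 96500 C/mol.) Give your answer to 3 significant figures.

n(Na) = 17.8 / 22.99 = 0.7742 mol
Na⁺ + e⁻ → Na, so n(e⁻) = 0.7742 mol
Q = 0.7742 × 96500 / 0.856 = 87280 C
I = Q / t = 87280 / 3680 s = 23.7 A

23.7 A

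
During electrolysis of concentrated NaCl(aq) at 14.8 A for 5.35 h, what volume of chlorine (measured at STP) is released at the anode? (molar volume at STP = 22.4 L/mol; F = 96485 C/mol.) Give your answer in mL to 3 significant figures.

33100 mL

Q = It = 14.8 × 19260 = 2.850×10^5 C
Moles of electrons = 2.850×10^5 / 96485 = 2.954 mol
2Cl⁻ → Cl₂ + 2e⁻, so n(Cl₂) = 2.954 / 2 = 1.477 mol
V = 1.477 × 22.4 = 33.08 L
= 33100 mL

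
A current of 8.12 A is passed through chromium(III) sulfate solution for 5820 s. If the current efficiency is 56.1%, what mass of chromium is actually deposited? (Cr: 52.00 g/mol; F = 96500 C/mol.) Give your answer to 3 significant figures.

Q = 8.12 × 5820 = 47260 C
n(e⁻) = 47260 / 96500 = 0.4897 mol
Cr³⁺ + 3e⁻ → Cr, so theoretical m(Cr) = 0.1632 × 52.00 = 8.486 g
Actual mass = 56.1% × 8.486 = 4.76 g

4.76 g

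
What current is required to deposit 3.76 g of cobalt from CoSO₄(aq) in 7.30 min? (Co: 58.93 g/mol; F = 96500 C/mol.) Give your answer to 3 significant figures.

n(Co) = 3.76 / 58.93 = 0.06380 mol
Co²⁺ + 2e⁻ → Co, so n(e⁻) = 2 × 0.06380 = 0.1276 mol
Q = 0.1276 × 96500 = 12310 C
I = Q / t = 12310 / 438 s = 28.1 A

28.1 A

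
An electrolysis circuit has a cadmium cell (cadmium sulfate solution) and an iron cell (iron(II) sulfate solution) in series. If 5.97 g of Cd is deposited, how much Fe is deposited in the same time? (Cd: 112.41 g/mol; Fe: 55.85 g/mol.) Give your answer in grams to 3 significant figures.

2.97 g

n(Cd) = 5.97 / 112.41 = 0.05311 mol
Cd²⁺ + 2e⁻ → Cd, so n(e⁻) = 2 × 0.05311 = 0.1062 mol
Same current for the same time ⇒ same n(e⁻) = 0.1062 mol in both cells.
Fe²⁺ + 2e⁻ → Fe, so n(Fe) = 0.1062 / 2 = 0.05310 mol
m(Fe) = 0.05310 × 55.85 = 2.97 g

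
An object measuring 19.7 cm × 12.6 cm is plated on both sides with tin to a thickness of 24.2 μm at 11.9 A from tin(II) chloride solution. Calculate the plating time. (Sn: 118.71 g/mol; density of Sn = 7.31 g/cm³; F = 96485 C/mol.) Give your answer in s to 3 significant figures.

Plated area = 2 × 19.7 × 12.6 = 496.4 cm²
Volume = 496.4 × 24.2×10⁻⁴ cm = 1.201 cm³
m(Sn) = 1.201 × 7.31 = 8.779 g
n(Sn) = 8.779 / 118.71 = 0.07395 mol; n(e⁻) = 2 × 0.07395 = 0.1479 mol
Q = 0.1479 × 96485 = 14270 C
t = 14270 / 11.9 = 1199 s

1200 s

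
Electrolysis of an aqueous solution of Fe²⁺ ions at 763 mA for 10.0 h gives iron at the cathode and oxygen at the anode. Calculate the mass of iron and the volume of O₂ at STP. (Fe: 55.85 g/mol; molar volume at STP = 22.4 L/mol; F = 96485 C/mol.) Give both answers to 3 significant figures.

7.95 g Fe; 1.59 L O₂

Q = 0.763 × 36000 = 27470 C; n(e⁻) = 27470 / 96485 = 0.2847 mol
Cathode: Fe²⁺ + 2e⁻ → Fe → n(Fe) = 0.2847/2 = 0.1424 mol → 7.95 g
Anode: 2H₂O → O₂ + 4H⁺ + 4e⁻ → n(O₂) = 0.2847/4 = 0.07118 mol → 1.59 L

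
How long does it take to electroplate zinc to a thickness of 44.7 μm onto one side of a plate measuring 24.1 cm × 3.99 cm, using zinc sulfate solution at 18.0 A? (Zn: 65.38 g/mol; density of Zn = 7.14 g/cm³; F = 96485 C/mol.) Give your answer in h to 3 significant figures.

0.140 h

Plated area = 24.1 × 3.99 = 96.16 cm²
Volume = 96.16 × 44.7×10⁻⁴ cm = 0.4298 cm³
m(Zn) = 0.4298 × 7.14 = 3.069 g
n(Zn) = 3.069 / 65.38 = 0.04694 mol; n(e⁻) = 2 × 0.04694 = 0.09388 mol
Q = 0.09388 × 96485 = 9058 C
t = 9058 / 18.0 = 503.2 s = 0.140 h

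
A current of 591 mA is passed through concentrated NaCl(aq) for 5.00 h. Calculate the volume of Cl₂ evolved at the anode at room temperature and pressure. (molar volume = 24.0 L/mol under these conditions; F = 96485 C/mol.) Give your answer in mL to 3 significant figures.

1320 mL

Charge passed = 0.591 × 18000 = 10640 C
Moles of electrons = 10640 / 96485 = 0.1103 mol
2Cl⁻ → Cl₂ + 2e⁻, so n(Cl₂) = 0.1103 / 2 = 0.05515 mol
V = 0.05515 × 24.0 = 1.324 L
= 1320 mL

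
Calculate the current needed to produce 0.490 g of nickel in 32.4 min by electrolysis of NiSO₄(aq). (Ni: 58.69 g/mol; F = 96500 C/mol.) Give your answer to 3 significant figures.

n(Ni) = 0.490 / 58.69 = 0.008349 mol
Ni²⁺ + 2e⁻ → Ni, so n(e⁻) = 2 × 0.008349 = 0.01670 mol
Q = 0.01670 × 96500 = 1612 C
I = Q / t = 1612 / 1944 s = 0.829 A

0.829 A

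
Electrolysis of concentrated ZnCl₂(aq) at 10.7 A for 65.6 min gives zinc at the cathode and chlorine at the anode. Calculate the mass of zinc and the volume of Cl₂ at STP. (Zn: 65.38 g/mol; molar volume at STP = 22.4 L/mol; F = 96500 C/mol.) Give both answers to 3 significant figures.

Q = 10.7 × 3936 = 42120 C; n(e⁻) = 42120 / 96500 = 0.4365 mol
Cathode: Zn²⁺ + 2e⁻ → Zn → n(Zn) = 0.4365/2 = 0.2183 mol → 14.3 g
Anode: 2Cl⁻ → Cl₂ + 2e⁻ → n(Cl₂) = 0.4365/2 = 0.2183 mol → 4.89 L

14.3 g Zn; 4.89 L Cl₂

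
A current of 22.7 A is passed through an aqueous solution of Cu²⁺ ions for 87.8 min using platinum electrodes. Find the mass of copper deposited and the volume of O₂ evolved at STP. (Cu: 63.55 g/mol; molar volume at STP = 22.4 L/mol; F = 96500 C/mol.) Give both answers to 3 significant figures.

39.4 g Cu; 6.94 L O₂

Q = 22.7 × 5268 = 1.196×10^5 C; n(e⁻) = 1.196×10^5 / 96500 = 1.239 mol
Cathode: Cu²⁺ + 2e⁻ → Cu → n(Cu) = 1.239/2 = 0.6195 mol → 39.4 g
Anode: 2H₂O → O₂ + 4H⁺ + 4e⁻ → n(O₂) = 1.239/4 = 0.3098 mol → 6.94 L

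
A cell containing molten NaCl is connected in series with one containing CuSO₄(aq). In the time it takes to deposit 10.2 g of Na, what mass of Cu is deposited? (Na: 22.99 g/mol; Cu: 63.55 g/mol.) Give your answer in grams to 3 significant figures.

n(Na) = 10.2 / 22.99 = 0.4437 mol
Na⁺ + e⁻ → Na, so n(e⁻) = 0.4437 mol
In series, the same 0.4437 mol of electrons flows through the second cell.
Cu²⁺ + 2e⁻ → Cu, so n(Cu) = 0.4437 / 2 = 0.2219 mol
m(Cu) = 0.2219 × 63.55 = 14.1 g

14.1 g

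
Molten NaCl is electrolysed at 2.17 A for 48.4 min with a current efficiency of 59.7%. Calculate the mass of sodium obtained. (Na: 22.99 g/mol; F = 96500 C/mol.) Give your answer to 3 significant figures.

Q = 2.17 × 2904 = 6302 C
n(e⁻) = 6302 / 96500 = 0.06531 mol
Na⁺ + e⁻ → Na, so theoretical m(Na) = 0.06531 × 22.99 = 1.501 g
Actual mass = 59.7% × 1.501 = 0.896 g

0.896 g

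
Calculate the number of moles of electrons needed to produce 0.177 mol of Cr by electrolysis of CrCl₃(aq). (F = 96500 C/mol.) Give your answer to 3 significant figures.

0.531 mol

Cr³⁺ + 3e⁻ → Cr, so n(e⁻) = 3 × 0.177 = 0.5310 mol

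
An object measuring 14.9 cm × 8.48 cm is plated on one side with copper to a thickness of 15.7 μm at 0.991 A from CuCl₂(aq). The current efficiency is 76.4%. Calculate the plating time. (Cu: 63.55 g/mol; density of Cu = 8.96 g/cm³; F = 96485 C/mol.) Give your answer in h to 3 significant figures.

1.98 h

Plated area = 14.9 × 8.48 = 126.4 cm²
Volume = 126.4 × 15.7×10⁻⁴ cm = 0.1984 cm³
m(Cu) = 0.1984 × 8.96 = 1.778 g
n(Cu) = 1.778 / 63.55 = 0.02798 mol; n(e⁻) = 2 × 0.02798 = 0.05596 mol
Q = 0.05596 × 96485 / 0.764 = 7067 C
t = 7067 / 0.991 = 7131 s = 1.98 h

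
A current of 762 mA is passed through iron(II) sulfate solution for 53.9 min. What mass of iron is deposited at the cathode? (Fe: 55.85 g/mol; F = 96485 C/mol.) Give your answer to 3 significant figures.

0.713 g

Q = 0.762 A × 3234 s = 2464 C
n(e⁻) = Q/F = 2464/96485 = 0.02554 mol
Fe²⁺ + 2e⁻ → Fe, so n(Fe) = 0.02554 / 2 = 0.01277 mol
m = 0.01277 × 55.85 = 0.713 g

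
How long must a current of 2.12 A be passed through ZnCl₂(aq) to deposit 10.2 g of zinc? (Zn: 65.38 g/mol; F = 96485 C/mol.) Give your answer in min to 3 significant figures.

n(Zn) = 10.2 / 65.38 = 0.1560 mol
Zn²⁺ + 2e⁻ → Zn, so n(e⁻) = 2 × 0.1560 = 0.3120 mol
Q = 0.3120 × 96485 = 30100 C
t = Q / I = 30100 / 2.12 = 14200 s = 237 min

237 min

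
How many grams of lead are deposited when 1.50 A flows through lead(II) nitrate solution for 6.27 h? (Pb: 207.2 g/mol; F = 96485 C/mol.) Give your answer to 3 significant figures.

Q = 1.50 A × 22572 s = 33860 C
n(e⁻) = 33860 / 96485 = 0.3509 mol
Pb²⁺ + 2e⁻ → Pb, so n(Pb) = 0.3509 / 2 = 0.1755 mol
m = 0.1755 × 207.2 = 36.4 g

36.4 g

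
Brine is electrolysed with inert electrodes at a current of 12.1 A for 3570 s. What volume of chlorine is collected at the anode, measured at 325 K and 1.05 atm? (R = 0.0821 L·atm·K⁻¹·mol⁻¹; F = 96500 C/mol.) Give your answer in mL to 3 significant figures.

Charge passed = 12.1 × 3570 = 43200 C
n(e⁻) = Q/F = 43200/96500 = 0.4477 mol
2Cl⁻ → Cl₂ + 2e⁻, so n(Cl₂) = 0.4477 / 2 = 0.2239 mol
V = nRT/P = 0.2239 × 0.0821 × 325 / 1.05 = 5.690 L
= 5690 mL

5690 mL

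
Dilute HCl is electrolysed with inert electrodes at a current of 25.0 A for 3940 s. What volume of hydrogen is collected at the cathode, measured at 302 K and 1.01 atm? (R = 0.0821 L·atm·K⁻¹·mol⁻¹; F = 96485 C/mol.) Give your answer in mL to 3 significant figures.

12500 mL

Charge passed = 25.0 × 3940 = 98500 C
n(e⁻) = 98500 / 96485 = 1.021 mol
2H⁺ + 2e⁻ → H₂, so n(H₂) = 1.021 / 2 = 0.5105 mol
V = nRT/P = 0.5105 × 0.0821 × 302 / 1.01 = 12.53 L
= 12500 mL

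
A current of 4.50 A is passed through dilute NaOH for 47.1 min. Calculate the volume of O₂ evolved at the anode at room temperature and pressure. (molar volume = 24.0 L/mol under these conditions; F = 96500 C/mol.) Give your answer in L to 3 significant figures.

0.791 L

Q = 4.50 A × 2826 s = 12720 C
Moles of electrons = 12720 / 96500 = 0.1318 mol
2H₂O → O₂ + 4H⁺ + 4e⁻, so n(O₂) = 0.1318 / 4 = 0.03295 mol
V = 0.03295 × 24.0 = 0.7908 L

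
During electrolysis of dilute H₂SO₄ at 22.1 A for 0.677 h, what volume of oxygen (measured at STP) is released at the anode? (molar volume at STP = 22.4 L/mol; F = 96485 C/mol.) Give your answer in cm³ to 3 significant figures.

3130 cm³

Charge passed = 22.1 × 2437.2 = 53860 C
n(e⁻) = Q/F = 53860/96485 = 0.5582 mol
2H₂O → O₂ + 4H⁺ + 4e⁻, so n(O₂) = 0.5582 / 4 = 0.1396 mol
V = 0.1396 × 22.4 = 3.127 L
= 3130 cm³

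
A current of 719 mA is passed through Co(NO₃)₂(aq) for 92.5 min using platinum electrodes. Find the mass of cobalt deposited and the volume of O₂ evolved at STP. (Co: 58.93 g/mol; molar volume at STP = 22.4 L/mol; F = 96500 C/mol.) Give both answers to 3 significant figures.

Q = 0.719 × 5550 = 3990 C; n(e⁻) = 3990 / 96500 = 0.04135 mol
Cathode: Co²⁺ + 2e⁻ → Co → n(Co) = 0.04135/2 = 0.02068 mol → 1.22 g
Anode: 2H₂O → O₂ + 4H⁺ + 4e⁻ → n(O₂) = 0.04135/4 = 0.01034 mol → 0.232 L

1.22 g Co; 0.232 L O₂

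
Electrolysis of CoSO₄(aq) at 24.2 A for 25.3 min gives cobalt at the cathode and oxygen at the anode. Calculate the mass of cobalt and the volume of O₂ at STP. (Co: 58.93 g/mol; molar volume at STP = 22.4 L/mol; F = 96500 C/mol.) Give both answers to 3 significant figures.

11.2 g Co; 2.13 L O₂

Q = 24.2 × 1518 = 36740 C; n(e⁻) = 36740 / 96500 = 0.3807 mol
Cathode: Co²⁺ + 2e⁻ → Co → n(Co) = 0.3807/2 = 0.1904 mol → 11.2 g
Anode: 2H₂O → O₂ + 4H⁺ + 4e⁻ → n(O₂) = 0.3807/4 = 0.09518 mol → 2.13 L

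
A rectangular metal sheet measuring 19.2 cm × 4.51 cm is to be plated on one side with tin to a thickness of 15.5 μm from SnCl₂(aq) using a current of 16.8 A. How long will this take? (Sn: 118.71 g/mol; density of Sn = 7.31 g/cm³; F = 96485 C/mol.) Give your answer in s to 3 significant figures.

94.9 s

Plated area = 19.2 × 4.51 = 86.59 cm²
Volume = 86.59 × 15.5×10⁻⁴ cm = 0.1342 cm³
m(Sn) = 0.1342 × 7.31 = 0.9810 g
n(Sn) = 0.9810 / 118.71 = 0.008264 mol; n(e⁻) = 2 × 0.008264 = 0.01653 mol
Q = 0.01653 × 96485 = 1595 C
t = 1595 / 16.8 = 94.94 s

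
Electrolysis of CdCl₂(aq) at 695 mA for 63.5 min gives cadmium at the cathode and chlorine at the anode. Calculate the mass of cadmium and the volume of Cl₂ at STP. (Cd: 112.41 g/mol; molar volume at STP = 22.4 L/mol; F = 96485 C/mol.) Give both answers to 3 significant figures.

1.54 g Cd; 0.307 L Cl₂

Q = 0.695 × 3810 = 2648 C; n(e⁻) = 2648 / 96485 = 0.02744 mol
Cathode: Cd²⁺ + 2e⁻ → Cd → n(Cd) = 0.02744/2 = 0.01372 mol → 1.54 g
Anode: 2Cl⁻ → Cl₂ + 2e⁻ → n(Cl₂) = 0.02744/2 = 0.01372 mol → 0.307 L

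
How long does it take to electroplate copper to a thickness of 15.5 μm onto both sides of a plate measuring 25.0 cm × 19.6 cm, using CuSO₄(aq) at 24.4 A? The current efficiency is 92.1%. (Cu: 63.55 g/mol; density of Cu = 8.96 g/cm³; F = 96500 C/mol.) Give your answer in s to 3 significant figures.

1840 s

Plated area = 2 × 25.0 × 19.6 = 980.0 cm²
Volume = 980.0 × 15.5×10⁻⁴ cm = 1.519 cm³
m(Cu) = 1.519 × 8.96 = 13.61 g
n(Cu) = 13.61 / 63.55 = 0.2142 mol; n(e⁻) = 2 × 0.2142 = 0.4284 mol
Q = 0.4284 × 96500 / 0.921 = 44890 C
t = 44890 / 24.4 = 1840 s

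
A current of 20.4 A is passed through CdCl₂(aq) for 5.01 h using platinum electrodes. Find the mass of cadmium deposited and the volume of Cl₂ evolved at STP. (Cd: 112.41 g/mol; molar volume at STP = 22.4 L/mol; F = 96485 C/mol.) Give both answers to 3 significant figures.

Q = 20.4 × 18036 = 3.679×10^5 C; n(e⁻) = 3.679×10^5 / 96485 = 3.813 mol
Cathode: Cd²⁺ + 2e⁻ → Cd → n(Cd) = 3.813/2 = 1.907 mol → 214 g
Anode: 2Cl⁻ → Cl₂ + 2e⁻ → n(Cl₂) = 3.813/2 = 1.907 mol → 42.7 L

214 g Cd; 42.7 L Cl₂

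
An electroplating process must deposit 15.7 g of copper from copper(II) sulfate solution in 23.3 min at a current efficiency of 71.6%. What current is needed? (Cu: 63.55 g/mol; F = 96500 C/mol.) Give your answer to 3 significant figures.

47.6 A

n(Cu) = 15.7 / 63.55 = 0.2470 mol
Cu²⁺ + 2e⁻ → Cu, so n(e⁻) = 2 × 0.2470 = 0.4940 mol
Q = 0.4940 × 96500 / 0.716 = 66580 C
I = Q / t = 66580 / 1398 s = 47.6 A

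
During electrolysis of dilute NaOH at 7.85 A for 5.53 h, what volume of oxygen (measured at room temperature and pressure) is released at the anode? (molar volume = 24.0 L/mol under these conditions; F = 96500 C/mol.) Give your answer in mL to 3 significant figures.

9720 mL

Q = It = 7.85 × 19908 = 1.563×10^5 C
n(e⁻) = 1.563×10^5 / 96500 = 1.620 mol
2H₂O → O₂ + 4H⁺ + 4e⁻, so n(O₂) = 1.620 / 4 = 0.4050 mol
V = 0.4050 × 24.0 = 9.720 L
= 9720 mL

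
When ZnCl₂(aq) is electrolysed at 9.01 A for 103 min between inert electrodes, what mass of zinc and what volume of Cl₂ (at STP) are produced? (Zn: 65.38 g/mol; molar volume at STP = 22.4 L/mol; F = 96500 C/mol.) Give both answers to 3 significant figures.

Q = 9.01 × 6180 = 55680 C; n(e⁻) = 55680 / 96500 = 0.5770 mol
Cathode: Zn²⁺ + 2e⁻ → Zn → n(Zn) = 0.5770/2 = 0.2885 mol → 18.9 g
Anode: 2Cl⁻ → Cl₂ + 2e⁻ → n(Cl₂) = 0.5770/2 = 0.2885 mol → 6.46 L

18.9 g Zn; 6.46 L Cl₂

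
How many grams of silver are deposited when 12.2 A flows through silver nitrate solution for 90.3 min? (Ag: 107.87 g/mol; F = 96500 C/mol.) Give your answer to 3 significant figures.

73.9 g

Q = It = 12.2 × 5418 = 66100 C
n(e⁻) = Q/F = 66100/96500 = 0.6850 mol
Ag⁺ + e⁻ → Ag, so n(Ag) = 0.6850 mol
m = 0.6850 × 107.87 = 73.9 g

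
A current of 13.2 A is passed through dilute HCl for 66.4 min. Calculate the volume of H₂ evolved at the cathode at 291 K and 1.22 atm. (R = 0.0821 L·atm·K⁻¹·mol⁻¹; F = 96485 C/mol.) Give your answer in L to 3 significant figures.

Q = It = 13.2 × 3984 = 52590 C
n(e⁻) = 52590 / 96485 = 0.5451 mol
2H⁺ + 2e⁻ → H₂, so n(H₂) = 0.5451 / 2 = 0.2726 mol
V = nRT/P = 0.2726 × 0.0821 × 291 / 1.22 = 5.338 L

5.34 L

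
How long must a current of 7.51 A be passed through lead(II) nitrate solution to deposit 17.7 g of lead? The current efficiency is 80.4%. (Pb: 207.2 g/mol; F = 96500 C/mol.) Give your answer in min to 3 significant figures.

n(Pb) = 17.7 / 207.2 = 0.08542 mol
Pb²⁺ + 2e⁻ → Pb, so n(e⁻) = 2 × 0.08542 = 0.1708 mol
Q = 0.1708 × 96500 / 0.804 = 20500 C
t = Q / I = 20500 / 7.51 = 2730 s = 45.5 min

45.5 min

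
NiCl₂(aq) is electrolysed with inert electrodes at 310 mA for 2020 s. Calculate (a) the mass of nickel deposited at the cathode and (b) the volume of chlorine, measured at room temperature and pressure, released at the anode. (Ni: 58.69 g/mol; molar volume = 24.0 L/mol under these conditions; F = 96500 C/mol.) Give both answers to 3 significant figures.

0.190 g Ni; 0.0779 L Cl₂

Q = 0.310 × 2020 = 626.2 C; n(e⁻) = 626.2 / 96500 = 0.006489 mol
Cathode: Ni²⁺ + 2e⁻ → Ni → n(Ni) = 0.006489/2 = 0.003245 mol → 0.190 g
Anode: 2Cl⁻ → Cl₂ + 2e⁻ → n(Cl₂) = 0.006489/2 = 0.003245 mol → 0.0779 L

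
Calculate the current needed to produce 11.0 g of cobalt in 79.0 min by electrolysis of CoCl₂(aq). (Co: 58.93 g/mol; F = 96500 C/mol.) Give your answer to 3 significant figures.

7.60 A

n(Co) = 11.0 / 58.93 = 0.1867 mol
Co²⁺ + 2e⁻ → Co, so n(e⁻) = 2 × 0.1867 = 0.3734 mol
Q = 0.3734 × 96500 = 36030 C
I = Q / t = 36030 / 4740 s = 7.60 A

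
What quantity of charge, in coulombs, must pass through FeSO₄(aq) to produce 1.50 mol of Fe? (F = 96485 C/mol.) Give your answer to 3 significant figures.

2.89×10^5 C

Fe²⁺ + 2e⁻ → Fe, so n(e⁻) = 2 × 1.50 = 3.000 mol
Q = 3.000 × 96485 = 2.895×10^5 C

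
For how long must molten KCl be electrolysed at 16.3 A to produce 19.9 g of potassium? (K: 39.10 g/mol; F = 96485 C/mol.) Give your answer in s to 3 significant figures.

3010 s

n(K) = 19.9 / 39.10 = 0.5090 mol
K⁺ + e⁻ → K, so n(e⁻) = 0.5090 mol
Q = 0.5090 × 96485 = 49110 C
t = Q / I = 49110 / 16.3 = 3013 s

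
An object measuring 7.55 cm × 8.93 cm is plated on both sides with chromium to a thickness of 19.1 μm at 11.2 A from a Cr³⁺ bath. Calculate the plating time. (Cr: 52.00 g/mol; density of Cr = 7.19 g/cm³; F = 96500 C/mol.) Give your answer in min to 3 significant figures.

15.3 min

Plated area = 2 × 7.55 × 8.93 = 134.8 cm²
Volume = 134.8 × 19.1×10⁻⁴ cm = 0.2575 cm³
m(Cr) = 0.2575 × 7.19 = 1.851 g
n(Cr) = 1.851 / 52.00 = 0.03560 mol; n(e⁻) = 3 × 0.03560 = 0.1068 mol
Q = 0.1068 × 96500 = 10310 C
t = 10310 / 11.2 = 920.5 s = 15.3 min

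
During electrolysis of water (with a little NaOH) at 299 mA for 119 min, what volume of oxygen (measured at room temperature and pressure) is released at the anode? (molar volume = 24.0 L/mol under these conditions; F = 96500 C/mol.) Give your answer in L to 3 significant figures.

Q = 0.299 A × 7140 s = 2135 C
n(e⁻) = 2135 / 96500 = 0.02212 mol
2H₂O → O₂ + 4H⁺ + 4e⁻, so n(O₂) = 0.02212 / 4 = 0.005530 mol
V = 0.005530 × 24.0 = 0.1327 L

0.133 L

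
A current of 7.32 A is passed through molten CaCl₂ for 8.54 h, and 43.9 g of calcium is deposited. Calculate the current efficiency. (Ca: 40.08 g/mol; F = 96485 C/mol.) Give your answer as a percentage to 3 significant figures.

Q = 7.32 × 30744 = 2.250×10^5 C
n(e⁻) = 2.250×10^5 / 96485 = 2.332 mol
Ca²⁺ + 2e⁻ → Ca, so theoretical n(Ca) = 1.166 mol → 46.73 g
Efficiency = 43.9 / 46.73 = 0.9394 = 93.9%

93.9%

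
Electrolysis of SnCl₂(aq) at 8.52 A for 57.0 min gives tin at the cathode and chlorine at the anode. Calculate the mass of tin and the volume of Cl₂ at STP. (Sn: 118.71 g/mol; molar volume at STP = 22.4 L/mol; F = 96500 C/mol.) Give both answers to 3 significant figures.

17.9 g Sn; 3.38 L Cl₂

Q = 8.52 × 3420 = 29140 C; n(e⁻) = 29140 / 96500 = 0.3020 mol
Cathode: Sn²⁺ + 2e⁻ → Sn → n(Sn) = 0.3020/2 = 0.1510 mol → 17.9 g
Anode: 2Cl⁻ → Cl₂ + 2e⁻ → n(Cl₂) = 0.3020/2 = 0.1510 mol → 3.38 L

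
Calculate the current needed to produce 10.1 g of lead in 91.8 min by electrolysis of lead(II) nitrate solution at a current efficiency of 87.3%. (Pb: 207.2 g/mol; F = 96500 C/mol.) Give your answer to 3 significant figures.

1.96 A

n(Pb) = 10.1 / 207.2 = 0.04875 mol
Pb²⁺ + 2e⁻ → Pb, so n(e⁻) = 2 × 0.04875 = 0.09750 mol
Q = 0.09750 × 96500 / 0.873 = 10780 C
I = Q / t = 10780 / 5508 s = 1.96 A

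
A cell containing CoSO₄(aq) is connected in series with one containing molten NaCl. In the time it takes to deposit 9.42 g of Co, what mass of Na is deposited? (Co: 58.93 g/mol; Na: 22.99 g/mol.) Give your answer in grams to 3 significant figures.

7.35 g

n(Co) = 9.42 / 58.93 = 0.1599 mol
Co²⁺ + 2e⁻ → Co, so n(e⁻) = 2 × 0.1599 = 0.3198 mol
Same current for the same time ⇒ same n(e⁻) = 0.3198 mol in both cells.
Na⁺ + e⁻ → Na, so n(Na) = 0.3198 mol
m(Na) = 0.3198 × 22.99 = 7.35 g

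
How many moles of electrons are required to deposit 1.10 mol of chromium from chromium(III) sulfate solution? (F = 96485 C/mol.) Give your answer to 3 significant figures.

3.30 mol

Cr³⁺ + 3e⁻ → Cr, so n(e⁻) = 3 × 1.10 = 3.300 mol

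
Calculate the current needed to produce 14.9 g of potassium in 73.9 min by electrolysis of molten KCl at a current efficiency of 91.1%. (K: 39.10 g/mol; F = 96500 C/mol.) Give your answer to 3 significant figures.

9.10 A

n(K) = 14.9 / 39.10 = 0.3811 mol
K⁺ + e⁻ → K, so n(e⁻) = 0.3811 mol
Q = 0.3811 × 96500 / 0.911 = 40370 C
I = Q / t = 40370 / 4434 s = 9.10 A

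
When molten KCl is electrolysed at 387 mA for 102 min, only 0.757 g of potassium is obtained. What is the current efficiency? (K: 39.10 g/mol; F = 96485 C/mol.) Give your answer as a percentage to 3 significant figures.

78.9%

Q = 0.387 × 6120 = 2368 C
n(e⁻) = 2368 / 96485 = 0.02454 mol
K⁺ + e⁻ → K, so theoretical n(K) = 0.02454 mol → 0.9595 g
Efficiency = 0.757 / 0.9595 = 0.7890 = 78.9%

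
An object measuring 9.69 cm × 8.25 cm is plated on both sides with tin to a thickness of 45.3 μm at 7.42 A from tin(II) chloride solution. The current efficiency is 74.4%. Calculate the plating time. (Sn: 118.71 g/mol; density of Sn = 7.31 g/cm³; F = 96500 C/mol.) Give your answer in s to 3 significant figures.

Plated area = 2 × 9.69 × 8.25 = 159.9 cm²
Volume = 159.9 × 45.3×10⁻⁴ cm = 0.7243 cm³
m(Sn) = 0.7243 × 7.31 = 5.295 g
n(Sn) = 5.295 / 118.71 = 0.04460 mol; n(e⁻) = 2 × 0.04460 = 0.08920 mol
Q = 0.08920 × 96500 / 0.744 = 11570 C
t = 11570 / 7.42 = 1559 s

1560 s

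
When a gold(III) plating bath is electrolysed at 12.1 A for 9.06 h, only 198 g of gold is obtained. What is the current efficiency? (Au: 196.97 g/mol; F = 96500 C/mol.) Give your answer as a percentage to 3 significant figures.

73.7%

Q = 12.1 × 32616 = 3.947×10^5 C
n(e⁻) = 3.947×10^5 / 96500 = 4.090 mol
Au³⁺ + 3e⁻ → Au, so theoretical n(Au) = 1.363 mol → 268.5 g
Efficiency = 198 / 268.5 = 0.7374 = 73.7%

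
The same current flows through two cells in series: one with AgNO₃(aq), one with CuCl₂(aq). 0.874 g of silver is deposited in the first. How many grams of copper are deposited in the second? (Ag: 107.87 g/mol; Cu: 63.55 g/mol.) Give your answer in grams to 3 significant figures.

n(Ag) = 0.874 / 107.87 = 0.008102 mol
Ag⁺ + e⁻ → Ag, so n(e⁻) = 0.008102 mol
Same current for the same time ⇒ same n(e⁻) = 0.008102 mol in both cells.
Cu²⁺ + 2e⁻ → Cu, so n(Cu) = 0.008102 / 2 = 0.004051 mol
m(Cu) = 0.004051 × 63.55 = 0.257 g

0.257 g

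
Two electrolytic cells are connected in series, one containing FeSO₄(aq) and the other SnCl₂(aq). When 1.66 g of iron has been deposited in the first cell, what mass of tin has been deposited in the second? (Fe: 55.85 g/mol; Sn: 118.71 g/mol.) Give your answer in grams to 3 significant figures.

3.53 g

n(Fe) = 1.66 / 55.85 = 0.02972 mol
Fe²⁺ + 2e⁻ → Fe, so n(e⁻) = 2 × 0.02972 = 0.05944 mol
Same current for the same time ⇒ same n(e⁻) = 0.05944 mol in both cells.
Sn²⁺ + 2e⁻ → Sn, so n(Sn) = 0.05944 / 2 = 0.02972 mol
m(Sn) = 0.02972 × 118.71 = 3.53 g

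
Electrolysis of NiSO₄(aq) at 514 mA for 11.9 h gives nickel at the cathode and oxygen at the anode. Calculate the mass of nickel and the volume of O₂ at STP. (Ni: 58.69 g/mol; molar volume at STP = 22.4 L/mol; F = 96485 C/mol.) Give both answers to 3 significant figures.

Q = 0.514 × 42840 = 22020 C; n(e⁻) = 22020 / 96485 = 0.2282 mol
Cathode: Ni²⁺ + 2e⁻ → Ni → n(Ni) = 0.2282/2 = 0.1141 mol → 6.70 g
Anode: 2H₂O → O₂ + 4H⁺ + 4e⁻ → n(O₂) = 0.2282/4 = 0.05705 mol → 1.28 L

6.70 g Ni; 1.28 L O₂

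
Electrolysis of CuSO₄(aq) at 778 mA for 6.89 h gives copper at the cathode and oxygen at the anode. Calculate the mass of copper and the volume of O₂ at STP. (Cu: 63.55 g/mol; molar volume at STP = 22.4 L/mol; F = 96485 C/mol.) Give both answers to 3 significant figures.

6.36 g Cu; 1.12 L O₂

Q = 0.778 × 24804 = 19300 C; n(e⁻) = 19300 / 96485 = 0.2000 mol
Cathode: Cu²⁺ + 2e⁻ → Cu → n(Cu) = 0.2000/2 = 0.1000 mol → 6.36 g
Anode: 2H₂O → O₂ + 4H⁺ + 4e⁻ → n(O₂) = 0.2000/4 = 0.05000 mol → 1.12 L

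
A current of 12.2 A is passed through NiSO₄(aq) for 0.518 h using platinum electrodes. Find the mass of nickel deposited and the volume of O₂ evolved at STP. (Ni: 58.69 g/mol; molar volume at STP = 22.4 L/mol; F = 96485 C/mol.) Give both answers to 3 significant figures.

Q = 12.2 × 1864.8 = 22750 C; n(e⁻) = 22750 / 96485 = 0.2358 mol
Cathode: Ni²⁺ + 2e⁻ → Ni → n(Ni) = 0.2358/2 = 0.1179 mol → 6.92 g
Anode: 2H₂O → O₂ + 4H⁺ + 4e⁻ → n(O₂) = 0.2358/4 = 0.05895 mol → 1.32 L

6.92 g Ni; 1.32 L O₂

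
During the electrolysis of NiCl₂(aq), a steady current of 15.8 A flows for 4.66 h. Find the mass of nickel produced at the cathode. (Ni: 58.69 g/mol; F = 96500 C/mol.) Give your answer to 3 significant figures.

80.6 g

Q = It = 15.8 × 16776 = 2.651×10^5 C
n(e⁻) = Q/F = 2.651×10^5/96500 = 2.747 mol
Ni²⁺ + 2e⁻ → Ni, so n(Ni) = 2.747 / 2 = 1.374 mol
m = 1.374 × 58.69 = 80.6 g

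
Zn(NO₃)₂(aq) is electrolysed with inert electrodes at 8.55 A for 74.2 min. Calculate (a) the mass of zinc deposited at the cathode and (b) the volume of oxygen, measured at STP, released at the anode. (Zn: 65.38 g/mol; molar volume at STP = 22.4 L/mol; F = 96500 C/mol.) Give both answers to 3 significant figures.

12.9 g Zn; 2.21 L O₂

Q = 8.55 × 4452 = 38060 C; n(e⁻) = 38060 / 96500 = 0.3944 mol
Cathode: Zn²⁺ + 2e⁻ → Zn → n(Zn) = 0.3944/2 = 0.1972 mol → 12.9 g
Anode: 2H₂O → O₂ + 4H⁺ + 4e⁻ → n(O₂) = 0.3944/4 = 0.09860 mol → 2.21 L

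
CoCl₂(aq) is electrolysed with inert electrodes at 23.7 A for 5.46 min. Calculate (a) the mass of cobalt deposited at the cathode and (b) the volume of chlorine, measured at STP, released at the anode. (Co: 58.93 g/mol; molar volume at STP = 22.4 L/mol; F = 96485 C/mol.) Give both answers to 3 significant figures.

Q = 23.7 × 327.6 = 7764 C; n(e⁻) = 7764 / 96485 = 0.08047 mol
Cathode: Co²⁺ + 2e⁻ → Co → n(Co) = 0.08047/2 = 0.04024 mol → 2.37 g
Anode: 2Cl⁻ → Cl₂ + 2e⁻ → n(Cl₂) = 0.08047/2 = 0.04024 mol → 0.901 L

2.37 g Co; 0.901 L Cl₂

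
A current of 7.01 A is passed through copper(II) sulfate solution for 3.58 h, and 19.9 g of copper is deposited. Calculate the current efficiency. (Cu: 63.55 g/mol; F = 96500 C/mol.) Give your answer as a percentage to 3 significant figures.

66.9%

Q = 7.01 × 12888 = 90340 C
n(e⁻) = 90340 / 96500 = 0.9362 mol
Cu²⁺ + 2e⁻ → Cu, so theoretical n(Cu) = 0.4681 mol → 29.75 g
Efficiency = 19.9 / 29.75 = 0.6689 = 66.9%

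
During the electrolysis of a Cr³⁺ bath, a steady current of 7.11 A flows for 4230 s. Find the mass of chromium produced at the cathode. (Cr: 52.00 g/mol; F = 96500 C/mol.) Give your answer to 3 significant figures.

5.40 g

Charge passed = 7.11 × 4230 = 30080 C
Moles of electrons = 30080 / 96500 = 0.3117 mol
Cr³⁺ + 3e⁻ → Cr, so n(Cr) = 0.3117 / 3 = 0.1039 mol
m = 0.1039 × 52.00 = 5.40 g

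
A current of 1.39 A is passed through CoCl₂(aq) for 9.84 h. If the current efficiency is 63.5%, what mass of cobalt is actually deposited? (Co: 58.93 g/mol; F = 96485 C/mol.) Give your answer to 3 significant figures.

9.55 g

Q = 1.39 × 35424 = 49240 C
n(e⁻) = 49240 / 96485 = 0.5103 mol
Co²⁺ + 2e⁻ → Co, so theoretical m(Co) = 0.2552 × 58.93 = 15.04 g
Actual mass = 63.5% × 15.04 = 9.55 g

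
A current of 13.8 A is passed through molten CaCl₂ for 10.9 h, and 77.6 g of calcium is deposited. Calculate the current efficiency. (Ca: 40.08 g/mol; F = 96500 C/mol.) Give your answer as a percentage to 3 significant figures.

Q = 13.8 × 39240 = 5.415×10^5 C
n(e⁻) = 5.415×10^5 / 96500 = 5.611 mol
Ca²⁺ + 2e⁻ → Ca, so theoretical n(Ca) = 2.806 mol → 112.5 g
Efficiency = 77.6 / 112.5 = 0.6898 = 69.0%

69.0%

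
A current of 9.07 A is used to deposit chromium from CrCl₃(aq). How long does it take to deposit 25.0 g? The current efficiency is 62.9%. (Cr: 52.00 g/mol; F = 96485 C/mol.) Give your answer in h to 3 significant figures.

n(Cr) = 25.0 / 52.00 = 0.4808 mol
Cr³⁺ + 3e⁻ → Cr, so n(e⁻) = 3 × 0.4808 = 1.442 mol
Q = 1.442 × 96485 / 0.629 = 2.212×10^5 C
t = Q / I = 2.212×10^5 / 9.07 = 24390 s = 6.78 h

6.78 h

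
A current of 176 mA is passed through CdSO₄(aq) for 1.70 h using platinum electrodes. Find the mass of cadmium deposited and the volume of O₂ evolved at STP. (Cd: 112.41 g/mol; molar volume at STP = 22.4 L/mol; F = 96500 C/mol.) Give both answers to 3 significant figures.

0.627 g Cd; 0.0625 L O₂

Q = 0.176 × 6120 = 1077 C; n(e⁻) = 1077 / 96500 = 0.01116 mol
Cathode: Cd²⁺ + 2e⁻ → Cd → n(Cd) = 0.01116/2 = 0.005580 mol → 0.627 g
Anode: 2H₂O → O₂ + 4H⁺ + 4e⁻ → n(O₂) = 0.01116/4 = 0.002790 mol → 0.0625 L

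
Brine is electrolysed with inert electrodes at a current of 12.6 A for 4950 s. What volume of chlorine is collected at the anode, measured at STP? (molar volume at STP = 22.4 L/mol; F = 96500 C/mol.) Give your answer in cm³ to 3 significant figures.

Charge passed = 12.6 × 4950 = 62370 C
n(e⁻) = Q/F = 62370/96500 = 0.6463 mol
2Cl⁻ → Cl₂ + 2e⁻, so n(Cl₂) = 0.6463 / 2 = 0.3232 mol
V = 0.3232 × 22.4 = 7.240 L
= 7240 cm³

7240 cm³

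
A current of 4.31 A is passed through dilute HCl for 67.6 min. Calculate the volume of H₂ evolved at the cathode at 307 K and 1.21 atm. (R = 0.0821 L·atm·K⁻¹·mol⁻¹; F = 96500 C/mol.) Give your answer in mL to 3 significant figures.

Q = It = 4.31 × 4056 = 17480 C
n(e⁻) = 17480 / 96500 = 0.1811 mol
2H⁺ + 2e⁻ → H₂, so n(H₂) = 0.1811 / 2 = 0.09055 mol
V = nRT/P = 0.09055 × 0.0821 × 307 / 1.21 = 1.886 L
= 1890 mL

1890 mL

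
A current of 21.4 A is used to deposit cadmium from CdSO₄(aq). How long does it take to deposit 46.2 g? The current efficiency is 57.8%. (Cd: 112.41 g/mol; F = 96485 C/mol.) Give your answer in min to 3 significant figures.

107 min

n(Cd) = 46.2 / 112.41 = 0.4110 mol
Cd²⁺ + 2e⁻ → Cd, so n(e⁻) = 2 × 0.4110 = 0.8220 mol
Q = 0.8220 × 96485 / 0.578 = 1.372×10^5 C
t = Q / I = 1.372×10^5 / 21.4 = 6411 s = 107 min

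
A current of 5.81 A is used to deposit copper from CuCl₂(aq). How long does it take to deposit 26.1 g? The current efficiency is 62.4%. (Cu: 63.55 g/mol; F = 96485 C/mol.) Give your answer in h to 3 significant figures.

n(Cu) = 26.1 / 63.55 = 0.4107 mol
Cu²⁺ + 2e⁻ → Cu, so n(e⁻) = 2 × 0.4107 = 0.8214 mol
Q = 0.8214 × 96485 / 0.624 = 1.270×10^5 C
t = Q / I = 1.270×10^5 / 5.81 = 21860 s = 6.07 h

6.07 h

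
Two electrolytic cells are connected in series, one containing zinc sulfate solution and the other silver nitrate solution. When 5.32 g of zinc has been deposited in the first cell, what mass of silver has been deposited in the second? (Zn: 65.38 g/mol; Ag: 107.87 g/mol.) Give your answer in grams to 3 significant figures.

n(Zn) = 5.32 / 65.38 = 0.08137 mol
Zn²⁺ + 2e⁻ → Zn, so n(e⁻) = 2 × 0.08137 = 0.1627 mol
The cells are in series, so the same charge (and hence the same n(e⁻) = 0.1627 mol) passes through both.
Ag⁺ + e⁻ → Ag, so n(Ag) = 0.1627 mol
m(Ag) = 0.1627 × 107.87 = 17.6 g

17.6 g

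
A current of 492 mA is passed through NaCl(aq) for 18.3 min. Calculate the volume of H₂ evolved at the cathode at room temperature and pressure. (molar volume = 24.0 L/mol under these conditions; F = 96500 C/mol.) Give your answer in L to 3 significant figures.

0.0672 L

Q = 0.492 A × 1098 s = 540.2 C
Moles of electrons = 540.2 / 96500 = 0.005598 mol
2H⁺ + 2e⁻ → H₂, so n(H₂) = 0.005598 / 2 = 0.002799 mol
V = 0.002799 × 24.0 = 0.06718 L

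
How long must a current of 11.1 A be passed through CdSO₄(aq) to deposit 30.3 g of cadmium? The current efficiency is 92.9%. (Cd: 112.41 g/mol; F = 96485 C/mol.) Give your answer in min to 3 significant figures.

n(Cd) = 30.3 / 112.41 = 0.2695 mol
Cd²⁺ + 2e⁻ → Cd, so n(e⁻) = 2 × 0.2695 = 0.5390 mol
Q = 0.5390 × 96485 / 0.929 = 55980 C
t = Q / I = 55980 / 11.1 = 5043 s = 84.1 min

84.1 min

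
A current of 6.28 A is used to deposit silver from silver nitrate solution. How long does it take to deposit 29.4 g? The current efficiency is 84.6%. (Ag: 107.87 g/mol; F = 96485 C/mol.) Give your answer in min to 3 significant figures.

82.5 min

n(Ag) = 29.4 / 107.87 = 0.2726 mol
Ag⁺ + e⁻ → Ag, so n(e⁻) = 0.2726 mol
Q = 0.2726 × 96485 / 0.846 = 31090 C
t = Q / I = 31090 / 6.28 = 4951 s = 82.5 min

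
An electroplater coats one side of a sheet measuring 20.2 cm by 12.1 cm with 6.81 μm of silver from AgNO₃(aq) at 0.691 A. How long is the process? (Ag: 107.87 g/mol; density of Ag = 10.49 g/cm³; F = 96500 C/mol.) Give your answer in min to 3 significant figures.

37.7 min

Plated area = 20.2 × 12.1 = 244.4 cm²
Volume = 244.4 × 6.81×10⁻⁴ cm = 0.1664 cm³
m(Ag) = 0.1664 × 10.49 = 1.746 g
n(Ag) = 1.746 / 107.87 = 0.01619 mol; n(e⁻) = 0.01619 mol
Q = 0.01619 × 96500 = 1562 C
t = 1562 / 0.691 = 2260 s = 37.7 min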